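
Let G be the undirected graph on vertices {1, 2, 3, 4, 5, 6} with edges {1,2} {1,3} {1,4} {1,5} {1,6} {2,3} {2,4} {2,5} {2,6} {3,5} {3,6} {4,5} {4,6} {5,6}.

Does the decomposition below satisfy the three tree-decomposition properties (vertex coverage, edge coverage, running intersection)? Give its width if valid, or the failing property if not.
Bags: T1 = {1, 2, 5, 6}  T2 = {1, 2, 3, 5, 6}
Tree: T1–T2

A tree decomposition must satisfy three properties: every vertex lies in some bag; for every edge, both endpoints lie together in some bag; and for every vertex, the bags containing it form a connected subtree. Here vertex 4 appears in no bag, so the decomposition is invalid.

No — vertex 4 appears in no bag.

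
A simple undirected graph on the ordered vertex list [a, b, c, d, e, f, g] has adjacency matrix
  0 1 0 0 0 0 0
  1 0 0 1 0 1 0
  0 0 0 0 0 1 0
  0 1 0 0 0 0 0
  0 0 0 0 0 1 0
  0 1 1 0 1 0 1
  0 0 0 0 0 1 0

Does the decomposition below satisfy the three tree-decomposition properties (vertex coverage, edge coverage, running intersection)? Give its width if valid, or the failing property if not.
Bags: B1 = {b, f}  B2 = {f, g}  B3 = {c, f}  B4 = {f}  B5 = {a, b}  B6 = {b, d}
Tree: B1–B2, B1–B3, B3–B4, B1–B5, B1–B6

A tree decomposition must satisfy three properties: every vertex lies in some bag; for every edge, both endpoints lie together in some bag; and for every vertex, the bags containing it form a connected subtree. Here vertex e appears in no bag, so the decomposition is invalid.

No — vertex e appears in no bag.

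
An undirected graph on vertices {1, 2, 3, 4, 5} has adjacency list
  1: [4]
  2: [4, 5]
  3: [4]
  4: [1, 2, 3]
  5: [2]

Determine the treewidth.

A width-1 tree decomposition is:
Bags: B1 = {1, 4}  B2 = {2, 4}  B3 = {3, 4}  B4 = {2, 5}
Tree: B1–B2, B2–B3, B2–B4
The largest bag has 2 vertices, giving width 1; this decomposition certifies tw(G) ≤ 1. Any graph with an edge has treewidth ≥ 1, and G has the edge 4–1. Hence tw(G) = 1 exactly.

1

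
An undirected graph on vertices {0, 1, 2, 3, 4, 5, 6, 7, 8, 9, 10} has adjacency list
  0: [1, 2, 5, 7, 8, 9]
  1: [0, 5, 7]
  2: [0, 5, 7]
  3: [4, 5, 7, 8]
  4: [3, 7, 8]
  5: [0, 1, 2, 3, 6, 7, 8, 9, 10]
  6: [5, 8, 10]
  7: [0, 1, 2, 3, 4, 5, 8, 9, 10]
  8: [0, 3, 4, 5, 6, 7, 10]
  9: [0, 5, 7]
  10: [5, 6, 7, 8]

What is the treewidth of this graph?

A width-3 tree decomposition is:
Bags: B1 = {0, 5, 7, 8}  B2 = {0, 5, 7, 9}  B3 = {0, 1, 5, 7}  B4 = {0, 2, 5, 7}  B5 = {5, 7, 8, 10}  B6 = {3, 5, 7, 8}  B7 = {3, 4, 7, 8}  B8 = {5, 6, 8, 10}
Tree: B1–B2, B2–B3, B1–B4, B1–B5, B1–B6, B6–B7, B5–B8
The largest bag has 4 vertices, giving width 3; this decomposition certifies tw(G) ≤ 3. For the lower bound, the 4 vertices {3, 4, 7, 8} are pairwise adjacent, and any tree decomposition puts a clique entirely inside one bag — forcing width ≥ 3. The upper and lower bounds meet at 3, so that is the treewidth.

3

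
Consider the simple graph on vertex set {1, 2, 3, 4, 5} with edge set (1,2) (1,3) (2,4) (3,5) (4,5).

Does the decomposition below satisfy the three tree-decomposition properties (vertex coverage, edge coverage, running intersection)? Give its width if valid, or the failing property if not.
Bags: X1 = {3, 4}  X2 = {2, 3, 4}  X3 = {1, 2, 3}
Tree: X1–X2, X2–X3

A tree decomposition must satisfy three properties: every vertex lies in some bag; for every edge, both endpoints lie together in some bag; and for every vertex, the bags containing it form a connected subtree. Here vertex 5 appears in no bag, so the decomposition is invalid.

No — vertex 5 appears in no bag.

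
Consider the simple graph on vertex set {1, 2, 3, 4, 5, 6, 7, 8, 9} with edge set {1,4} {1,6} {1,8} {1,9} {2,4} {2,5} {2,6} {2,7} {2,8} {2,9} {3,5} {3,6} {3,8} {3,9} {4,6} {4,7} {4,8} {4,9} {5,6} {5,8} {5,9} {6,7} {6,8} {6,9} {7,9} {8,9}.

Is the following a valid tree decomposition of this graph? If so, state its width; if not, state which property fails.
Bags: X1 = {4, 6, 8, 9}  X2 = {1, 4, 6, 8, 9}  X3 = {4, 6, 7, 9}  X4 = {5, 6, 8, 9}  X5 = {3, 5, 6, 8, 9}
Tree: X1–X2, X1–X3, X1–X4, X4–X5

A tree decomposition must satisfy three properties: every vertex lies in some bag; for every edge, both endpoints lie together in some bag; and for every vertex, the bags containing it form a connected subtree. Here vertex 2 appears in no bag, so the decomposition is invalid.

No — vertex 2 appears in no bag.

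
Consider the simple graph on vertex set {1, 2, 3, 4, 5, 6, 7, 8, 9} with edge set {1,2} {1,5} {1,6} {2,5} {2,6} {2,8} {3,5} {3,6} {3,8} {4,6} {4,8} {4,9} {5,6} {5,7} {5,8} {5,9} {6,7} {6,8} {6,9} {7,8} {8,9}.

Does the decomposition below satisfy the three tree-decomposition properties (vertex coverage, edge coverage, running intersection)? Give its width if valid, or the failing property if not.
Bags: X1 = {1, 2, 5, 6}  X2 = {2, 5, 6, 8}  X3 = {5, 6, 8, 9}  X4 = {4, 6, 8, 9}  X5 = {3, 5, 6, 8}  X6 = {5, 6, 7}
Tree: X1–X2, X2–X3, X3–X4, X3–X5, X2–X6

No — edge (8,7) lies in no bag.

A tree decomposition must satisfy three properties: every vertex lies in some bag; for every edge, both endpoints lie together in some bag; and for every vertex, the bags containing it form a connected subtree. Here edge (8,7) lies in no bag, so the decomposition is invalid.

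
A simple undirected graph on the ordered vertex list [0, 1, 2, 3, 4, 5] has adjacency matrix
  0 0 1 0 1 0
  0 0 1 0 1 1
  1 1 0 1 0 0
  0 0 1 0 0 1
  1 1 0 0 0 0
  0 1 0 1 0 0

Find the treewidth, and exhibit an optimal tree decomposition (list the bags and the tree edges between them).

The largest bag has 3 vertices, giving width 2; this decomposition certifies tw(G) ≤ 2. Since 5–3–2–1–5 is a cycle in G, G is not acyclic. Forests are exactly the graphs of treewidth ≤ 1, so tw(G) ≥ 2. Therefore the treewidth is 2.

Treewidth 2.
One optimal decomposition is:
Bags: B1 = {1, 3, 5}  B2 = {1, 2, 3}  B3 = {1, 2, 4}  B4 = {0, 2, 4}
Tree: B1–B2, B2–B3, B3–B4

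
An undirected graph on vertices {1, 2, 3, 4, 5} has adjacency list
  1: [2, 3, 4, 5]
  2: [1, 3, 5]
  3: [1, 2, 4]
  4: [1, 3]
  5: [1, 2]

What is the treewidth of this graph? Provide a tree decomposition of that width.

Treewidth 2.
One optimal decomposition is:
Bags: B1 = {1, 2, 3}  B2 = {1, 2, 5}  B3 = {1, 3, 4}
Tree: B1–B2, B1–B3

Every bag has size at most 3, so the width is 3 − 1 = 2 and tw(G) ≤ 2. On the other hand G contains the 3-clique {1, 2, 3}. A clique must lie in a single bag of any decomposition, so no decomposition can have width below 2. Hence tw(G) = 2 exactly.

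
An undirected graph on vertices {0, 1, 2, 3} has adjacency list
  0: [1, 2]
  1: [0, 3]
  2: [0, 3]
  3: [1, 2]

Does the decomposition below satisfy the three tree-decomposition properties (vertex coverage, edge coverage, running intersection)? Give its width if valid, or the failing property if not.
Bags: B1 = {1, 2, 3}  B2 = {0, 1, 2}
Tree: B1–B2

Yes; width 2.

Every vertex of G appears in some bag (union = {0, 1, 2, 3}); every edge is covered by a bag; and for each vertex v the set of bags containing v is connected in the bag tree. The decomposition is therefore valid. The largest bag has 3 vertices, so the width is 2.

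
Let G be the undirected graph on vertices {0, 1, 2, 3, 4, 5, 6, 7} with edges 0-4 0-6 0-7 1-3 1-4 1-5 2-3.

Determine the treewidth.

A width-1 tree decomposition is:
Bags: B1 = {1, 4}  B2 = {0, 4}  B3 = {0, 7}  B4 = {0, 6}  B5 = {1, 3}  B6 = {2, 3}  B7 = {1, 5}
Tree: B1–B2, B2–B3, B2–B4, B1–B5, B5–B6, B5–B7
Each bag holds 2 vertices, so the decomposition has width 1, which upper-bounds the treewidth. Since G has at least one edge (e.g. 4–1), it is not an edgeless graph, so tw(G) ≥ 1. Hence tw(G) = 1 exactly.

1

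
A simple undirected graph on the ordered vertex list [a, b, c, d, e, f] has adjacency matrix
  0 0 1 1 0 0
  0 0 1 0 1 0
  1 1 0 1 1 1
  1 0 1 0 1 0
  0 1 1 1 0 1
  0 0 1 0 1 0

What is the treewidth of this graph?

2

A width-2 tree decomposition is:
Bags: B1 = {a, c, d}  B2 = {c, d, e}  B3 = {c, e, f}  B4 = {b, c, e}
Tree: B1–B2, B2–B3, B3–B4
The largest bag has 3 vertices, giving width 2; this decomposition certifies tw(G) ≤ 2. Conversely, {c, d, e} is a clique of size 3, and the vertices of any clique must share a bag in every tree decomposition; so some bag has ≥ 3 vertices and tw(G) ≥ 2. Therefore the treewidth is 2.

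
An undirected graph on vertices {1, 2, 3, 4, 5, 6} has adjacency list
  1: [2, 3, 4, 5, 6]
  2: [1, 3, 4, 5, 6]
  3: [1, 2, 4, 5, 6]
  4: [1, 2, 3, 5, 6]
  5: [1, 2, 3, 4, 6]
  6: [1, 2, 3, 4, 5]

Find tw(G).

5

A width-5 tree decomposition is:
Bags: B1 = {1, 2, 3, 4, 5, 6}
Tree: (single bag)
With just one bag of size 6, the width is 6 − 1 = 5, so tw(G) ≤ 5. Conversely, {1, 2, 3, 4, 5, 6} is a clique of size 6, and the vertices of any clique must share a bag in every tree decomposition; so some bag has ≥ 6 vertices and tw(G) ≥ 5. Therefore the treewidth is 5.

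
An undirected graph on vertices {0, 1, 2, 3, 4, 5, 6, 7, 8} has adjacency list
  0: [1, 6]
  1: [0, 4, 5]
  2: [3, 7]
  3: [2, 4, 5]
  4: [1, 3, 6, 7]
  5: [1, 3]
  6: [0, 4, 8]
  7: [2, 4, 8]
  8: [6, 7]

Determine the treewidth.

3

A width-3 tree decomposition is:
Bags: B1 = {2, 3, 5, 7}  B2 = {3, 4, 5, 7}  B3 = {1, 4, 5, 7}  B4 = {1, 4, 7, 8}  B5 = {1, 4, 6, 8}  B6 = {0, 1, 6, 8}
Tree: B1–B2, B2–B3, B3–B4, B4–B5, B5–B6
Every bag has size at most 4, so the width is 4 − 1 = 3 and tw(G) ≤ 3. For the lower bound: the 4 vertex sets {2,3,5}, {7}, {4}, {0,1,6,8} are disjoint, each induces a connected subgraph, and every pair is joined by at least one edge of G. Contracting each set to a single vertex therefore yields K_{4} as a minor, and since treewidth is minor-monotone, tw(G) ≥ tw(K_{4}) = 3. Therefore the treewidth is 3.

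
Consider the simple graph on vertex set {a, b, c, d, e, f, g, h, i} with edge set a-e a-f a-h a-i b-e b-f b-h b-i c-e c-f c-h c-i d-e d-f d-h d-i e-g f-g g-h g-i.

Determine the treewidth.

4

A width-4 tree decomposition is:
Bags: B1 = {e, f, g, h, i}  B2 = {d, e, f, h, i}  B3 = {b, e, f, h, i}  B4 = {c, e, f, h, i}  B5 = {a, e, f, h, i}
Tree: B1–B2, B2–B3, B3–B4, B4–B5
Each bag holds 5 vertices, so the decomposition has width 4, which upper-bounds the treewidth. For the lower bound: the 5 vertex sets {f,g}, {d,e}, {b,h}, {i}, {c} are disjoint, each induces a connected subgraph, and every pair is joined by at least one edge of G. Contracting each set to a single vertex therefore yields K_{5} as a minor, and since treewidth is minor-monotone, tw(G) ≥ tw(K_{5}) = 4. Combining the bounds, tw(G) = 4.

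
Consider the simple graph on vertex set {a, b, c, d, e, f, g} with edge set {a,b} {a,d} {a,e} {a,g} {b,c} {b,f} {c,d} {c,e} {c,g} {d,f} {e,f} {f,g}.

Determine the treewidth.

3

A width-3 tree decomposition is:
Bags: B1 = {a, c, d, f}  B2 = {a, c, e, f}  B3 = {a, b, c, f}  B4 = {a, c, f, g}
Tree: B1–B2, B2–B3, B3–B4
The largest bag has 4 vertices, giving width 3; this decomposition certifies tw(G) ≤ 3. For the lower bound: the 4 vertex sets {a,d}, {c,e}, {f}, {b} are disjoint, each induces a connected subgraph, and every pair is joined by at least one edge of G. Contracting each set to a single vertex therefore yields K_{4} as a minor, and since treewidth is minor-monotone, tw(G) ≥ tw(K_{4}) = 3. Combining the bounds, tw(G) = 3.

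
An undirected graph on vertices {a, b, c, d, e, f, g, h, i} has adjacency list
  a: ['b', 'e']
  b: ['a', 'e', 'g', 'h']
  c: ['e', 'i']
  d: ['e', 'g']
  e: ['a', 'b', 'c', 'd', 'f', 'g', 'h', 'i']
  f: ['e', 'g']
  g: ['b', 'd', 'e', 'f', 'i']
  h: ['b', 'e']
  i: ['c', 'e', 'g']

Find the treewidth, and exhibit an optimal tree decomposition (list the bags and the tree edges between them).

Treewidth 2.
Bags: B1 = {b, e, g}  B2 = {d, e, g}  B3 = {e, g, i}  B4 = {a, b, e}  B5 = {e, f, g}  B6 = {c, e, i}  B7 = {b, e, h}
Tree: B1–B2, B2–B3, B1–B4, B3–B5, B3–B6, B4–B7

Every bag has size at most 3, so the width is 3 − 1 = 2 and tw(G) ≤ 2. For the lower bound, the 3 vertices {d, e, g} are pairwise adjacent, and any tree decomposition puts a clique entirely inside one bag — forcing width ≥ 2. The upper and lower bounds meet at 2, so that is the treewidth.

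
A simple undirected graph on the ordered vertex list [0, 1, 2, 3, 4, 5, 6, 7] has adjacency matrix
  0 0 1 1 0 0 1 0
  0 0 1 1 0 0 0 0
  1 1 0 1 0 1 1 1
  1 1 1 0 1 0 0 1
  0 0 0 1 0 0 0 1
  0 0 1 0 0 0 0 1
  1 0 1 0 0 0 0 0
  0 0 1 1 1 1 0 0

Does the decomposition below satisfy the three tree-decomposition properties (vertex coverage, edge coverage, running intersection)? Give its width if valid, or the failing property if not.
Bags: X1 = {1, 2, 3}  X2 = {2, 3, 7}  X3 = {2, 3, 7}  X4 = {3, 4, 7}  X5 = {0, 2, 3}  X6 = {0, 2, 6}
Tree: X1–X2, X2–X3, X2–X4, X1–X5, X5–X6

No — vertex 5 appears in no bag.

A tree decomposition must satisfy three properties: every vertex lies in some bag; for every edge, both endpoints lie together in some bag; and for every vertex, the bags containing it form a connected subtree. Here vertex 5 appears in no bag, so the decomposition is invalid.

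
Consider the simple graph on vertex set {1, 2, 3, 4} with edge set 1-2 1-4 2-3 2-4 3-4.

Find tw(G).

2

A width-2 tree decomposition is:
Bags: B1 = {2, 3, 4}  B2 = {1, 2, 4}
Tree: B1–B2
Each bag holds 3 vertices, so the decomposition has width 2, which upper-bounds the treewidth. For the lower bound, the 3 vertices {1, 2, 4} are pairwise adjacent, and any tree decomposition puts a clique entirely inside one bag — forcing width ≥ 2. The upper and lower bounds meet at 2, so that is the treewidth.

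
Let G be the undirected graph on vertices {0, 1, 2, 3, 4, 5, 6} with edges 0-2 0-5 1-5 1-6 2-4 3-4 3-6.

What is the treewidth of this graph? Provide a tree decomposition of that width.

Each bag holds 3 vertices, so the decomposition has width 2, which upper-bounds the treewidth. The edges 0–5–1–6–3–4–2–0 form a cycle, so G is not a tree and its treewidth is at least 2. Hence tw(G) = 2 exactly.

Treewidth 2.
Bags: B1 = {0, 1, 5}  B2 = {0, 1, 6}  B3 = {0, 3, 6}  B4 = {0, 3, 4}  B5 = {0, 2, 4}
Tree: B1–B2, B2–B3, B3–B4, B4–B5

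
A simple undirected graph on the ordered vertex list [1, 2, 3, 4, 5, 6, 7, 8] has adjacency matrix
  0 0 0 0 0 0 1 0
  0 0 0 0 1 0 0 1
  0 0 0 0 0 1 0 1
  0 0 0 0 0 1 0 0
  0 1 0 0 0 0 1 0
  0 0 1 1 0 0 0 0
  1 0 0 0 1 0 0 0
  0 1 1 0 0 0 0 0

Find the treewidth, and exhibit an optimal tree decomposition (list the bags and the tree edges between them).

The largest bag has 2 vertices, giving width 1; this decomposition certifies tw(G) ≤ 1. G has an edge, so its treewidth is at least 1. Hence tw(G) = 1 exactly.

Treewidth 1.
One optimal decomposition is:
Bags: B1 = {4, 6}  B2 = {3, 6}  B3 = {3, 8}  B4 = {2, 8}  B5 = {2, 5}  B6 = {5, 7}  B7 = {1, 7}
Tree: B1–B2, B2–B3, B3–B4, B4–B5, B5–B6, B6–B7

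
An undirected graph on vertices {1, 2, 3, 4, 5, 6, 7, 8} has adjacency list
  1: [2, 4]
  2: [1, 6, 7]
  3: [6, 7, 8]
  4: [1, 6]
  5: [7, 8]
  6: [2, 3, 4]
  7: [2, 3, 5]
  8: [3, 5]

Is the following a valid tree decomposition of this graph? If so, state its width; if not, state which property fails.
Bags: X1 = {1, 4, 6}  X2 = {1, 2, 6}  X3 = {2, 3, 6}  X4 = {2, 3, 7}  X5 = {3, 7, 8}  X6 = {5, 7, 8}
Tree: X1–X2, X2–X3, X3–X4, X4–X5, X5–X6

Checking the three conditions: (i) the bags cover all of {1, 2, 3, 4, 5, 6, 7, 8}; (ii) for each edge, some bag contains both endpoints; (iii) the bags containing any fixed vertex form a subtree. All hold, so the decomposition is valid with width 3 − 1 = 2.

Yes; width 2.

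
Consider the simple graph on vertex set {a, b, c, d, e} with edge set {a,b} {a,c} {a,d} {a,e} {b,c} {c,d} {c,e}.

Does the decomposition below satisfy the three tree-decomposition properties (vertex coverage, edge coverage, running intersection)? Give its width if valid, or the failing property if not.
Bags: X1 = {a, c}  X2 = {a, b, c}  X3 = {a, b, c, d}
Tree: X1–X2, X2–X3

No — vertex e appears in no bag.

A tree decomposition must satisfy three properties: every vertex lies in some bag; for every edge, both endpoints lie together in some bag; and for every vertex, the bags containing it form a connected subtree. Here vertex e appears in no bag, so the decomposition is invalid.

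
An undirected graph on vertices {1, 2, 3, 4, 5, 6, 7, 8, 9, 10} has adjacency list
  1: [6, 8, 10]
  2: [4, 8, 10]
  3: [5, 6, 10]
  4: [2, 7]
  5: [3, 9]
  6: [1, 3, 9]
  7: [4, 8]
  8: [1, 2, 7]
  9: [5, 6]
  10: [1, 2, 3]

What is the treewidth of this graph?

A width-2 tree decomposition is:
Bags: B1 = {5, 6, 9}  B2 = {3, 5, 6}  B3 = {1, 3, 6}  B4 = {1, 3, 10}  B5 = {1, 8, 10}  B6 = {2, 8, 10}  B7 = {2, 7, 8}  B8 = {2, 4, 7}
Tree: B1–B2, B2–B3, B3–B4, B4–B5, B5–B6, B6–B7, B7–B8
Every bag has size at most 3, so the width is 3 − 1 = 2 and tw(G) ≤ 2. For the lower bound, G contains the cycle 9–5–3–6–9, so G is not a forest; only forests have treewidth ≤ 1, hence tw(G) ≥ 2. Combining the bounds, tw(G) = 2.

2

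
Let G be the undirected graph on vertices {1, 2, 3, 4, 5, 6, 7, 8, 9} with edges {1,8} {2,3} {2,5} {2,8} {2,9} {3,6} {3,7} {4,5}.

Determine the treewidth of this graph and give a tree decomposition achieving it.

Every bag has size at most 2, so the width is 2 − 1 = 1 and tw(G) ≤ 1. Any graph with an edge has treewidth ≥ 1, and G has the edge 2–9. Therefore the treewidth is 1.

Treewidth 1.
Bags: B1 = {2, 9}  B2 = {2, 3}  B3 = {2, 8}  B4 = {2, 5}  B5 = {3, 7}  B6 = {1, 8}  B7 = {3, 6}  B8 = {4, 5}
Tree: B1–B2, B2–B3, B3–B4, B2–B5, B3–B6, B5–B7, B4–B8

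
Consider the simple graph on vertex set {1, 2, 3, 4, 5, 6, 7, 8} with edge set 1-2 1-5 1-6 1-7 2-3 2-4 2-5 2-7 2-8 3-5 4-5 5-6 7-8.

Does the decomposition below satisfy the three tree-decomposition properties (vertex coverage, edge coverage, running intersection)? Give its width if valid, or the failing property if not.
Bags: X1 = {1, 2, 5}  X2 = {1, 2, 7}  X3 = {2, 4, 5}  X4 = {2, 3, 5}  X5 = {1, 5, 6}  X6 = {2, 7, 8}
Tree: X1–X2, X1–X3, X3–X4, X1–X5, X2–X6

Checking the three conditions: (i) the bags cover all of {1, 2, 3, 4, 5, 6, 7, 8}; (ii) for each edge, some bag contains both endpoints; (iii) the bags containing any fixed vertex form a subtree. All hold, so the decomposition is valid with width 3 − 1 = 2.

Yes; width 2.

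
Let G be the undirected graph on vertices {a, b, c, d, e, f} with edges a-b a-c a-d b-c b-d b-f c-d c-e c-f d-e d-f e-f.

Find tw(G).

3

A width-3 tree decomposition is:
Bags: B1 = {c, d, e, f}  B2 = {b, c, d, f}  B3 = {a, b, c, d}
Tree: B1–B2, B2–B3
The largest bag has 4 vertices, giving width 3; this decomposition certifies tw(G) ≤ 3. For the lower bound, the 4 vertices {c, d, e, f} are pairwise adjacent, and any tree decomposition puts a clique entirely inside one bag — forcing width ≥ 3. Therefore the treewidth is 3.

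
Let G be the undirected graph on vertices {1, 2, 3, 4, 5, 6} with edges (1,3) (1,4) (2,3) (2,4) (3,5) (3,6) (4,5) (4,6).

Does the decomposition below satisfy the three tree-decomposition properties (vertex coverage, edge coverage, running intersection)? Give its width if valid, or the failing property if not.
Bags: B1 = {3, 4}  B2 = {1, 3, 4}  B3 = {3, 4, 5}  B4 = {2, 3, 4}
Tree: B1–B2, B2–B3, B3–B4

A tree decomposition must satisfy three properties: every vertex lies in some bag; for every edge, both endpoints lie together in some bag; and for every vertex, the bags containing it form a connected subtree. Here vertex 6 appears in no bag, so the decomposition is invalid.

No — vertex 6 appears in no bag.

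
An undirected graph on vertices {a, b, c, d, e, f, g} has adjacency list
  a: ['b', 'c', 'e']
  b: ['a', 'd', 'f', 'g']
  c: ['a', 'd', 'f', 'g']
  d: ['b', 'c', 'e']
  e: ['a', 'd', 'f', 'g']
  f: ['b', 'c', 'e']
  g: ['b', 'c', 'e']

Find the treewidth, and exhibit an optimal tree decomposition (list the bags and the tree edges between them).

Treewidth 3.
One such decomposition:
Bags: B1 = {b, c, e, g}  B2 = {a, b, c, e}  B3 = {b, c, d, e}  B4 = {b, c, e, f}
Tree: B1–B2, B2–B3, B3–B4

Every bag has size at most 4, so the width is 4 − 1 = 3 and tw(G) ≤ 3. For the lower bound: the 4 vertex sets {b,g}, {a,e}, {c}, {d} are disjoint, each induces a connected subgraph, and every pair is joined by at least one edge of G. Contracting each set to a single vertex therefore yields K_{4} as a minor, and since treewidth is minor-monotone, tw(G) ≥ tw(K_{4}) = 3. Hence tw(G) = 3 exactly.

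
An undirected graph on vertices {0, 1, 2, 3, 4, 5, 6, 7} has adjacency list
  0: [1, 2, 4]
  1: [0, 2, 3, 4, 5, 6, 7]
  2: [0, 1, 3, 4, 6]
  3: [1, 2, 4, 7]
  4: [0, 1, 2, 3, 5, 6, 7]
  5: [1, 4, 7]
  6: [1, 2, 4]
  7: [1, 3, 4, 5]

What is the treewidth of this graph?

3

A width-3 tree decomposition is:
Bags: B1 = {1, 2, 4, 6}  B2 = {1, 2, 3, 4}  B3 = {0, 1, 2, 4}  B4 = {1, 3, 4, 7}  B5 = {1, 4, 5, 7}
Tree: B1–B2, B2–B3, B2–B4, B4–B5
Every bag has size at most 4, so the width is 4 − 1 = 3 and tw(G) ≤ 3. Conversely, {0, 1, 2, 4} is a clique of size 4, and the vertices of any clique must share a bag in every tree decomposition; so some bag has ≥ 4 vertices and tw(G) ≥ 3. Therefore the treewidth is 3.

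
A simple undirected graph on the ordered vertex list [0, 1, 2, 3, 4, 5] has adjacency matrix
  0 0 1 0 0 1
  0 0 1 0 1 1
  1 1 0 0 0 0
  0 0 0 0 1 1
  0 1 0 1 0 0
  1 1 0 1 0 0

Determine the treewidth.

A width-2 tree decomposition is:
Bags: B1 = {3, 4, 5}  B2 = {1, 4, 5}  B3 = {0, 1, 5}  B4 = {0, 1, 2}
Tree: B1–B2, B2–B3, B3–B4
Every bag has size at most 3, so the width is 3 − 1 = 2 and tw(G) ≤ 2. The edges 3–4–1–5–3 form a cycle, so G is not a tree and its treewidth is at least 2. The upper and lower bounds meet at 2, so that is the treewidth.

2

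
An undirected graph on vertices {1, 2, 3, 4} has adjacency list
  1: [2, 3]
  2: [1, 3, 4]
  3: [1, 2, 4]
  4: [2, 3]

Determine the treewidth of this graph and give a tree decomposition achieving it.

The largest bag has 3 vertices, giving width 2; this decomposition certifies tw(G) ≤ 2. Conversely, {1, 2, 3} is a clique of size 3, and the vertices of any clique must share a bag in every tree decomposition; so some bag has ≥ 3 vertices and tw(G) ≥ 2. Therefore the treewidth is 2.

Treewidth 2.
One such decomposition:
Bags: B1 = {2, 3, 4}  B2 = {1, 2, 3}
Tree: B1–B2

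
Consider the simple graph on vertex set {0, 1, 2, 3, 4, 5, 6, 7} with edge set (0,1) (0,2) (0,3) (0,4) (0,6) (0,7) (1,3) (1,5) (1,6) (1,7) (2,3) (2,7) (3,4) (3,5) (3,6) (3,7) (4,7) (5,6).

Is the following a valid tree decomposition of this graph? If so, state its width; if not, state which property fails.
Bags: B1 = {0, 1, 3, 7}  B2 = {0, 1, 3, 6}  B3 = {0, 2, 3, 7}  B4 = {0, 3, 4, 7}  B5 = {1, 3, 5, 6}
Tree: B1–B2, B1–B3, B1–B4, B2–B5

Checking the three conditions: (i) the bags cover all of {0, 1, 2, 3, 4, 5, 6, 7}; (ii) for each edge, some bag contains both endpoints; (iii) the bags containing any fixed vertex form a subtree. All hold, so the decomposition is valid with width 4 − 1 = 3.

Yes; width 3.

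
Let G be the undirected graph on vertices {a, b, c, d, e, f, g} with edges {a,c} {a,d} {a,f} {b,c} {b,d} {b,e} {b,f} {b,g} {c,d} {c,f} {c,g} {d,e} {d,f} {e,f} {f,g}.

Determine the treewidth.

A width-3 tree decomposition is:
Bags: B1 = {b, c, d, f}  B2 = {b, c, f, g}  B3 = {b, d, e, f}  B4 = {a, c, d, f}
Tree: B1–B2, B1–B3, B1–B4
The largest bag has 4 vertices, giving width 3; this decomposition certifies tw(G) ≤ 3. On the other hand G contains the 4-clique {b, d, e, f}. A clique must lie in a single bag of any decomposition, so no decomposition can have width below 3. Hence tw(G) = 3 exactly.

3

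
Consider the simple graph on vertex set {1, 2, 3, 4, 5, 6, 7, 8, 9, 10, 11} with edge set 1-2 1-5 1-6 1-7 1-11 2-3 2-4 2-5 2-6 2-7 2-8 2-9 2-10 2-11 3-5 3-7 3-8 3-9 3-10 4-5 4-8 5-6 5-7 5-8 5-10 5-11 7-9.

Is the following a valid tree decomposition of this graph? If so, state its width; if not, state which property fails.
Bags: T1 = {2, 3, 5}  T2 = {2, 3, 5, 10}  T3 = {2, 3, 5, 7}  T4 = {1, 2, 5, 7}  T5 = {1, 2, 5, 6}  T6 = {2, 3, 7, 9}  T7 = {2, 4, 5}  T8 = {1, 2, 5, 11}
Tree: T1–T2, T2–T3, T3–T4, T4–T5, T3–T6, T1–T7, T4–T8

A tree decomposition must satisfy three properties: every vertex lies in some bag; for every edge, both endpoints lie together in some bag; and for every vertex, the bags containing it form a connected subtree. Here vertex 8 appears in no bag, so the decomposition is invalid.

No — vertex 8 appears in no bag.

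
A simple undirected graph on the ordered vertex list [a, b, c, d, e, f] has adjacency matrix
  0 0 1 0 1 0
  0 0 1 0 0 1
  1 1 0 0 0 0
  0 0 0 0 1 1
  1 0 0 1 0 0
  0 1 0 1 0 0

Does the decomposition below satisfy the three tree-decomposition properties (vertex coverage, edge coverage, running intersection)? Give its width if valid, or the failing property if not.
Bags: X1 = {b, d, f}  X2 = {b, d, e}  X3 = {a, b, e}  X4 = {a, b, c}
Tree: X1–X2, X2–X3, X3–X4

Checking the three conditions: (i) the bags cover all of {a, b, c, d, e, f}; (ii) for each edge, some bag contains both endpoints; (iii) the bags containing any fixed vertex form a subtree. All hold, so the decomposition is valid with width 3 − 1 = 2.

Yes; width 2.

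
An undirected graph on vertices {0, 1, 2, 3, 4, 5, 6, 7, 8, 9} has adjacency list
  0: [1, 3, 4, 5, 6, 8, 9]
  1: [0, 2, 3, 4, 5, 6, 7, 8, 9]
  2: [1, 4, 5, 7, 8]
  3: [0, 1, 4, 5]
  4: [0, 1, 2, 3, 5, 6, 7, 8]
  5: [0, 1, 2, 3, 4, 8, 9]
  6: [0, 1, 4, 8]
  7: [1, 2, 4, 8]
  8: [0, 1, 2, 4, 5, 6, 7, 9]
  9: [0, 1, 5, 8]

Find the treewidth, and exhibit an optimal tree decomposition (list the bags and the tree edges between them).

The largest bag has 5 vertices, giving width 4; this decomposition certifies tw(G) ≤ 4. Conversely, {0, 1, 5, 8, 9} is a clique of size 5, and the vertices of any clique must share a bag in every tree decomposition; so some bag has ≥ 5 vertices and tw(G) ≥ 4. The upper and lower bounds meet at 4, so that is the treewidth.

Treewidth 4.
Bags: B1 = {0, 1, 4, 5, 8}  B2 = {1, 2, 4, 5, 8}  B3 = {1, 2, 4, 7, 8}  B4 = {0, 1, 5, 8, 9}  B5 = {0, 1, 4, 6, 8}  B6 = {0, 1, 3, 4, 5}
Tree: B1–B2, B2–B3, B1–B4, B1–B5, B1–B6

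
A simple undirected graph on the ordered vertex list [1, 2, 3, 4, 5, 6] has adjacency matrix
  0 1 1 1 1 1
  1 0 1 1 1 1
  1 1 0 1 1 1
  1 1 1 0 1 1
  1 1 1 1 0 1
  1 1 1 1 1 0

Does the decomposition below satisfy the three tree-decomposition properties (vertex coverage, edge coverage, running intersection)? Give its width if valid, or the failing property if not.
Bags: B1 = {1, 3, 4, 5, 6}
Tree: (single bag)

A tree decomposition must satisfy three properties: every vertex lies in some bag; for every edge, both endpoints lie together in some bag; and for every vertex, the bags containing it form a connected subtree. Here vertex 2 appears in no bag, so the decomposition is invalid.

No — vertex 2 appears in no bag.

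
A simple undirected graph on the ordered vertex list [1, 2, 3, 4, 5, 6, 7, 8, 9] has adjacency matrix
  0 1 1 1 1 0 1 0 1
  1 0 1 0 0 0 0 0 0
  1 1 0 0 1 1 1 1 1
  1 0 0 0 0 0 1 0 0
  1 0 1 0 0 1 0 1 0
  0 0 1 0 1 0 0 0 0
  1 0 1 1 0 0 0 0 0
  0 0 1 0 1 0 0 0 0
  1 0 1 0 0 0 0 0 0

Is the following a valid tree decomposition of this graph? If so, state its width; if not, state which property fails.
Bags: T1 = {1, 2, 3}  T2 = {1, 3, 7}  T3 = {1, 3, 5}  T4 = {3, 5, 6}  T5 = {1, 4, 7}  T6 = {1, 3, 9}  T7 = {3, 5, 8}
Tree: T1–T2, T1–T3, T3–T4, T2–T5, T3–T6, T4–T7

Checking the three conditions: (i) the bags cover all of {1, 2, 3, 4, 5, 6, 7, 8, 9}; (ii) for each edge, some bag contains both endpoints; (iii) the bags containing any fixed vertex form a subtree. All hold, so the decomposition is valid with width 3 − 1 = 2.

Yes; width 2.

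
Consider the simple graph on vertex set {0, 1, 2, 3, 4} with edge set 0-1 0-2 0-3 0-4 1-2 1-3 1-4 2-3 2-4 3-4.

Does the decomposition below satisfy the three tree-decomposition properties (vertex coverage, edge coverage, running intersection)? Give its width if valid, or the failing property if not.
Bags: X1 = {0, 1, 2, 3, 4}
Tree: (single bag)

Yes; width 4.

Every vertex of G appears in some bag (union = {0, 1, 2, 3, 4}); every edge is covered by a bag; and for each vertex v the set of bags containing v is connected in the bag tree. The decomposition is therefore valid. The largest bag has 5 vertices, so the width is 4.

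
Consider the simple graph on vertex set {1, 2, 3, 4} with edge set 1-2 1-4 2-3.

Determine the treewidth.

A width-1 tree decomposition is:
Bags: B1 = {1, 4}  B2 = {1, 2}  B3 = {2, 3}
Tree: B1–B2, B2–B3
The largest bag has 2 vertices, giving width 1; this decomposition certifies tw(G) ≤ 1. Since G has at least one edge (e.g. 4–1), it is not an edgeless graph, so tw(G) ≥ 1. Therefore the treewidth is 1.

1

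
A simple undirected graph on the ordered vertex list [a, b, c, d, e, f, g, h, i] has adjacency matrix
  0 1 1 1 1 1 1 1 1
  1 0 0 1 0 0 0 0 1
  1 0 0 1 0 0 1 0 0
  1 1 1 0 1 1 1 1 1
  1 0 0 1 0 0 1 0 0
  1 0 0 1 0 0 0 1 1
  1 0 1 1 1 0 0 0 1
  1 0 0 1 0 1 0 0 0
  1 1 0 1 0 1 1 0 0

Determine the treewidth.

3

A width-3 tree decomposition is:
Bags: B1 = {a, d, g, i}  B2 = {a, c, d, g}  B3 = {a, d, f, i}  B4 = {a, d, f, h}  B5 = {a, d, e, g}  B6 = {a, b, d, i}
Tree: B1–B2, B1–B3, B3–B4, B2–B5, B1–B6
Every bag has size at most 4, so the width is 4 − 1 = 3 and tw(G) ≤ 3. Conversely, {a, d, e, g} is a clique of size 4, and the vertices of any clique must share a bag in every tree decomposition; so some bag has ≥ 4 vertices and tw(G) ≥ 3. Combining the bounds, tw(G) = 3.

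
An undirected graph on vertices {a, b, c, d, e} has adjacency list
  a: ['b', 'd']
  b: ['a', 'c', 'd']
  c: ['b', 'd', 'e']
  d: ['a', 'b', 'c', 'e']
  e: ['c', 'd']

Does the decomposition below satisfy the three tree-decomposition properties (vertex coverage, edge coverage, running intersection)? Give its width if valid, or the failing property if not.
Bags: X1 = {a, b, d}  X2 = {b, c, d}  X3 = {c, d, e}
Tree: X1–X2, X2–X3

Vertex coverage: the bags together contain {a, b, c, d, e}, the full vertex set. Edge coverage: each edge of G has both endpoints in at least one bag. Running intersection: for every vertex, the bags containing it form a connected subtree. All three properties hold, so this is a valid tree decomposition of width max|bag| − 1 = 2, and hence tw(G) ≤ 2.

Yes; width 2.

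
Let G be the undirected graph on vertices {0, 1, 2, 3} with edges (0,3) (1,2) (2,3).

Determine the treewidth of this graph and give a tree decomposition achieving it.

The largest bag has 2 vertices, giving width 1; this decomposition certifies tw(G) ≤ 1. G has an edge, so its treewidth is at least 1. Combining the bounds, tw(G) = 1.

Treewidth 1.
Bags: B1 = {2, 3}  B2 = {1, 2}  B3 = {0, 3}
Tree: B1–B2, B1–B3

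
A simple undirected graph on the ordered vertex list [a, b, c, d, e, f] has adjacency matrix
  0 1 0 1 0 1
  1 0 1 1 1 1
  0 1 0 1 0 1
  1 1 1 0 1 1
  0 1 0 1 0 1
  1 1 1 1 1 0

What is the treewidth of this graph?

3

A width-3 tree decomposition is:
Bags: B1 = {b, c, d, f}  B2 = {b, d, e, f}  B3 = {a, b, d, f}
Tree: B1–B2, B1–B3
The largest bag has 4 vertices, giving width 3; this decomposition certifies tw(G) ≤ 3. Conversely, {b, d, e, f} is a clique of size 4, and the vertices of any clique must share a bag in every tree decomposition; so some bag has ≥ 4 vertices and tw(G) ≥ 3. Hence tw(G) = 3 exactly.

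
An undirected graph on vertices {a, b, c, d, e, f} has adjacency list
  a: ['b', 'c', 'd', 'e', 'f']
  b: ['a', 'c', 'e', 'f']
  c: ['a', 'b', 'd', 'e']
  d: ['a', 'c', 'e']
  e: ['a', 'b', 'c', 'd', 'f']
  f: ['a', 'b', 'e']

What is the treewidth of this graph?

A width-3 tree decomposition is:
Bags: B1 = {a, b, c, e}  B2 = {a, b, e, f}  B3 = {a, c, d, e}
Tree: B1–B2, B1–B3
The largest bag has 4 vertices, giving width 3; this decomposition certifies tw(G) ≤ 3. Conversely, {a, c, d, e} is a clique of size 4, and the vertices of any clique must share a bag in every tree decomposition; so some bag has ≥ 4 vertices and tw(G) ≥ 3. Therefore the treewidth is 3.

3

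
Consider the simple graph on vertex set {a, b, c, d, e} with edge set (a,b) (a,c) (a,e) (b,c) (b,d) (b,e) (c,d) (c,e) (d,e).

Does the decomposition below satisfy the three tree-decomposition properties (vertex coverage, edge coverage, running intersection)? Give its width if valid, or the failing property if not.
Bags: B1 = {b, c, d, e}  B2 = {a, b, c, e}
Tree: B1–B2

Every vertex of G appears in some bag (union = {a, b, c, d, e}); every edge is covered by a bag; and for each vertex v the set of bags containing v is connected in the bag tree. The decomposition is therefore valid. The largest bag has 4 vertices, so the width is 3.

Yes; width 3.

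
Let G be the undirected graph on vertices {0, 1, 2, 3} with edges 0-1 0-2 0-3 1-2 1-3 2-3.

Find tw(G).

3

A width-3 tree decomposition is:
Bags: B1 = {0, 1, 2, 3}
Tree: (single bag)
A single bag containing all 4 vertices is trivially a valid decomposition of width 3. Conversely, {0, 1, 2, 3} is a clique of size 4, and the vertices of any clique must share a bag in every tree decomposition; so some bag has ≥ 4 vertices and tw(G) ≥ 3. Therefore the treewidth is 3.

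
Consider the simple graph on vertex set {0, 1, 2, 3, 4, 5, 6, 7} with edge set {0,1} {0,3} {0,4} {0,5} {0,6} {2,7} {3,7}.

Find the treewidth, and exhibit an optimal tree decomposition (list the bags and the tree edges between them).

Treewidth 1.
One such decomposition:
Bags: B1 = {0, 3}  B2 = {0, 1}  B3 = {3, 7}  B4 = {0, 4}  B5 = {0, 5}  B6 = {2, 7}  B7 = {0, 6}
Tree: B1–B2, B1–B3, B1–B4, B2–B5, B3–B6, B2–B7

Each bag holds 2 vertices, so the decomposition has width 1, which upper-bounds the treewidth. Since G has at least one edge (e.g. 0–3), it is not an edgeless graph, so tw(G) ≥ 1. The upper and lower bounds meet at 1, so that is the treewidth.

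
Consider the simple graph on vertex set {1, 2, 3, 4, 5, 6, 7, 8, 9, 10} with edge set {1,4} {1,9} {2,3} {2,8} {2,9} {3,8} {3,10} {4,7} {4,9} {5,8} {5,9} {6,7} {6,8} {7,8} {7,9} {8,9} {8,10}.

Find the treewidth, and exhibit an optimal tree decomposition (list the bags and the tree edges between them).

Treewidth 2.
One such decomposition:
Bags: B1 = {7, 8, 9}  B2 = {5, 8, 9}  B3 = {2, 8, 9}  B4 = {4, 7, 9}  B5 = {2, 3, 8}  B6 = {3, 8, 10}  B7 = {6, 7, 8}  B8 = {1, 4, 9}
Tree: B1–B2, B2–B3, B1–B4, B3–B5, B5–B6, B1–B7, B4–B8

Every bag has size at most 3, so the width is 3 − 1 = 2 and tw(G) ≤ 2. Conversely, {2, 8, 9} is a clique of size 3, and the vertices of any clique must share a bag in every tree decomposition; so some bag has ≥ 3 vertices and tw(G) ≥ 2. Therefore the treewidth is 2.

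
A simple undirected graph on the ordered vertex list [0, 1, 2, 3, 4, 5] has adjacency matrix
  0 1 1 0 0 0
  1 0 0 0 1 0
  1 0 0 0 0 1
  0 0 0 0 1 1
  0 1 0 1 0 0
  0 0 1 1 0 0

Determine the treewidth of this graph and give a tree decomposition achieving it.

Each bag holds 3 vertices, so the decomposition has width 2, which upper-bounds the treewidth. The edges 4–3–5–2–0–1–4 form a cycle, so G is not a tree and its treewidth is at least 2. Therefore the treewidth is 2.

Treewidth 2.
Bags: B1 = {3, 4, 5}  B2 = {2, 4, 5}  B3 = {0, 2, 4}  B4 = {0, 1, 4}
Tree: B1–B2, B2–B3, B3–B4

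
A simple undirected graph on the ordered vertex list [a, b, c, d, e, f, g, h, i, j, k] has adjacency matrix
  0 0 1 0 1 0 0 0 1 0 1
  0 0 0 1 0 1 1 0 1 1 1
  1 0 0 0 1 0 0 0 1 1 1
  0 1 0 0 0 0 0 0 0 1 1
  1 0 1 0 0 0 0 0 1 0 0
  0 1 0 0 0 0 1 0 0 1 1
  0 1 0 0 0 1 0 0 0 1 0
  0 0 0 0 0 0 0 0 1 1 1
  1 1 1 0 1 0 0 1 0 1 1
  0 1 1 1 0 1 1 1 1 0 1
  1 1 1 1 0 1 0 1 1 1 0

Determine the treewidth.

3

A width-3 tree decomposition is:
Bags: B1 = {c, i, j, k}  B2 = {b, i, j, k}  B3 = {b, d, j, k}  B4 = {b, f, j, k}  B5 = {a, c, i, k}  B6 = {a, c, e, i}  B7 = {b, f, g, j}  B8 = {h, i, j, k}
Tree: B1–B2, B2–B3, B3–B4, B1–B5, B5–B6, B4–B7, B1–B8
Each bag holds 4 vertices, so the decomposition has width 3, which upper-bounds the treewidth. For the lower bound, the 4 vertices {b, f, g, j} are pairwise adjacent, and any tree decomposition puts a clique entirely inside one bag — forcing width ≥ 3. Hence tw(G) = 3 exactly.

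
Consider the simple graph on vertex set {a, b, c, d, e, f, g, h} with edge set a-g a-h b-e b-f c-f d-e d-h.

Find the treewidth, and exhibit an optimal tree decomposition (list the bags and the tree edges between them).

Treewidth 1.
One such decomposition:
Bags: B1 = {c, f}  B2 = {b, f}  B3 = {b, e}  B4 = {d, e}  B5 = {d, h}  B6 = {a, h}  B7 = {a, g}
Tree: B1–B2, B2–B3, B3–B4, B4–B5, B5–B6, B6–B7

Each bag holds 2 vertices, so the decomposition has width 1, which upper-bounds the treewidth. Any graph with an edge has treewidth ≥ 1, and G has the edge c–f. Hence tw(G) = 1 exactly.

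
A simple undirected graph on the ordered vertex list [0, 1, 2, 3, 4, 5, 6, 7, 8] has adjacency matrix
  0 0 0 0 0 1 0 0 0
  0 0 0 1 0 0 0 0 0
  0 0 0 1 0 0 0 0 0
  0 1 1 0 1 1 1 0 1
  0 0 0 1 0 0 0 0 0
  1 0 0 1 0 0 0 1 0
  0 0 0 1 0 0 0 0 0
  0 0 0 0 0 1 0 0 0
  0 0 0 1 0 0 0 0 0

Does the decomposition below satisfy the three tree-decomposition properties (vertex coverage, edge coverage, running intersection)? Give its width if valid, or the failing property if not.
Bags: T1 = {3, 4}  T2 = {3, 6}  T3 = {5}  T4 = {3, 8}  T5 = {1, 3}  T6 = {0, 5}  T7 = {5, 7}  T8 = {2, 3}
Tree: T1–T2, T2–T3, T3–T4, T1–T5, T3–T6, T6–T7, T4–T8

A tree decomposition must satisfy three properties: every vertex lies in some bag; for every edge, both endpoints lie together in some bag; and for every vertex, the bags containing it form a connected subtree. Here edge (3,5) lies in no bag, so the decomposition is invalid.

No — edge (3,5) lies in no bag.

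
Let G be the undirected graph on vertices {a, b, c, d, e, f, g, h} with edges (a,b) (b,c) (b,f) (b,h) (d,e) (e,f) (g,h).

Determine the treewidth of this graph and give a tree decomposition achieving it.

Treewidth 1.
Bags: B1 = {b, h}  B2 = {a, b}  B3 = {b, f}  B4 = {e, f}  B5 = {b, c}  B6 = {g, h}  B7 = {d, e}
Tree: B1–B2, B2–B3, B3–B4, B1–B5, B1–B6, B4–B7

The largest bag has 2 vertices, giving width 1; this decomposition certifies tw(G) ≤ 1. Since G has at least one edge (e.g. b–h), it is not an edgeless graph, so tw(G) ≥ 1. Therefore the treewidth is 1.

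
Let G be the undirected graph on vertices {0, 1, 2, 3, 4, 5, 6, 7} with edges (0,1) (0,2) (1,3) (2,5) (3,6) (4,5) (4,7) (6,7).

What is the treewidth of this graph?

A width-2 tree decomposition is:
Bags: B1 = {3, 6, 7}  B2 = {1, 3, 7}  B3 = {0, 1, 7}  B4 = {0, 2, 7}  B5 = {2, 5, 7}  B6 = {4, 5, 7}
Tree: B1–B2, B2–B3, B3–B4, B4–B5, B5–B6
Each bag holds 3 vertices, so the decomposition has width 2, which upper-bounds the treewidth. For the lower bound, G contains the cycle 7–6–3–1–0–2–5–4–7, so G is not a forest; only forests have treewidth ≤ 1, hence tw(G) ≥ 2. Therefore the treewidth is 2.

2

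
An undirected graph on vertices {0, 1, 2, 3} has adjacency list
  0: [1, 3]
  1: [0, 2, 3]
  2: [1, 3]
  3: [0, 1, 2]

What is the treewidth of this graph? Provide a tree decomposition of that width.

Treewidth 2.
Bags: B1 = {0, 1, 3}  B2 = {1, 2, 3}
Tree: B1–B2

Every bag has size at most 3, so the width is 3 − 1 = 2 and tw(G) ≤ 2. Conversely, {0, 1, 3} is a clique of size 3, and the vertices of any clique must share a bag in every tree decomposition; so some bag has ≥ 3 vertices and tw(G) ≥ 2. Hence tw(G) = 2 exactly.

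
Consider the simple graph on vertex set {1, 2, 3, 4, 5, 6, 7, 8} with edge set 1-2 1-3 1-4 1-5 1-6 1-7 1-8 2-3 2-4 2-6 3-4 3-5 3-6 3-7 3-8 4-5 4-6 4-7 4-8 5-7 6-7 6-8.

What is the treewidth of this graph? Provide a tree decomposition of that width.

Treewidth 4.
One such decomposition:
Bags: B1 = {1, 3, 4, 5, 7}  B2 = {1, 3, 4, 6, 7}  B3 = {1, 2, 3, 4, 6}  B4 = {1, 3, 4, 6, 8}
Tree: B1–B2, B2–B3, B3–B4

The largest bag has 5 vertices, giving width 4; this decomposition certifies tw(G) ≤ 4. For the lower bound, the 5 vertices {1, 3, 4, 5, 7} are pairwise adjacent, and any tree decomposition puts a clique entirely inside one bag — forcing width ≥ 4. Combining the bounds, tw(G) = 4.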